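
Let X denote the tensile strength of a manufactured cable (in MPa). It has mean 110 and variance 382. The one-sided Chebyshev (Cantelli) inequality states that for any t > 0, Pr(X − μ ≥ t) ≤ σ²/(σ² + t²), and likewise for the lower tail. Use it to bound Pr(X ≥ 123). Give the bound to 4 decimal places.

0.6933

Here σ² = 382 and t = 13, so σ² + t² = 551.
Cantelli's bound: 382/551 = 0.6933.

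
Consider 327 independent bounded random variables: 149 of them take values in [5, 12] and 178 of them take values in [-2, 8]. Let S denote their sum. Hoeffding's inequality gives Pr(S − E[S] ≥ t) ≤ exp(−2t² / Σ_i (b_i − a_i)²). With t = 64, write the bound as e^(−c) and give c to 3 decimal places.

0.326

Σ(b_i − a_i)² = 149·7² + 178·10² = 25101.
c = 2t² / 25101 = 2·64² / 25101 = 0.3264.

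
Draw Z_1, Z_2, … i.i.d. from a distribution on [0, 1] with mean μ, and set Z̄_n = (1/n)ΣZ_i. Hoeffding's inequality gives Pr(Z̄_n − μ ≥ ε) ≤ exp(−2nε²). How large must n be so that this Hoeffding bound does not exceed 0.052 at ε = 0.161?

58

Require exp(−2nε²) ≤ 0.052, i.e. 2nε² ≥ ln(1/0.052) = 2.956512.
So n ≥ 2.956512 / (2·0.161²) = 57.029.
The smallest integer n is 58.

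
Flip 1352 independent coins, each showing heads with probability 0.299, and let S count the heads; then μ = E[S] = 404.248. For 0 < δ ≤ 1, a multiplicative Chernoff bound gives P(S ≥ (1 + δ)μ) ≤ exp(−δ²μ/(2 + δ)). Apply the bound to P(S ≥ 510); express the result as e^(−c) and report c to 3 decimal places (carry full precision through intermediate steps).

12.232

Write 510 = (1 + δ)μ, so δ = 510/404.248 − 1 = 0.2616018…
Then the exponent is δ²μ/(2 + δ) = (510 − μ)² / (μ·(2 + δ)) = 12.232442.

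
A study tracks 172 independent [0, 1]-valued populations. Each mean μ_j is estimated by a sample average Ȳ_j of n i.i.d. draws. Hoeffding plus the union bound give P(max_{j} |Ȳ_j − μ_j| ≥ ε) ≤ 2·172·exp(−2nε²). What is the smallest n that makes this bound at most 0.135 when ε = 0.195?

104

Need 2·172·exp(−2nε²) ≤ 0.135, i.e. exp(−2nε²) ≤ 0.135/344.
So 2nε² ≥ ln(344/0.135) = 7.843122.
Hence n ≥ 7.843122/(2·0.195²) = 103.131.
The smallest integer n is 104.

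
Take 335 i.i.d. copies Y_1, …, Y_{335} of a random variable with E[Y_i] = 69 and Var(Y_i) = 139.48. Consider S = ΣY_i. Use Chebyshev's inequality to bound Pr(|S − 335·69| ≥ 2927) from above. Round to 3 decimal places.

0.005

Var(S) = n·Var(Y_i) = 335·139.48 = 46725.8.
Chebyshev: Pr(|S − 335·69| ≥ 2927) ≤ Var(S)/2927² = 46725.8/8567329 = 0.0055.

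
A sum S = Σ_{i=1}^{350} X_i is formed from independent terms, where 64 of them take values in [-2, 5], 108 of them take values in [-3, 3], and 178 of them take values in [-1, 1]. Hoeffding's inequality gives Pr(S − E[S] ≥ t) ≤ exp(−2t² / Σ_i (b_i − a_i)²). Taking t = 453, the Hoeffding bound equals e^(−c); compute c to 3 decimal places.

53.053

Σ(b_i − a_i)² = 64·7² + 108·6² + 178·2² = 7736.
c = 2t² / 7736 = 2·453² / 7736 = 53.0530.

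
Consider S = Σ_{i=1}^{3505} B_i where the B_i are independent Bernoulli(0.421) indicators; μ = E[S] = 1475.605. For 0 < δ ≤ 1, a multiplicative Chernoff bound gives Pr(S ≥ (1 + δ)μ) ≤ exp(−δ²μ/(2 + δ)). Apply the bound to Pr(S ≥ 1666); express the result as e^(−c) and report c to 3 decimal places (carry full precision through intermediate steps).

11.539

Write 1666 = (1 + δ)μ, so δ = 1666/1475.605 − 1 = 0.1290284…
Then the exponent is δ²μ/(2 + δ) = (1666 − μ)² / (μ·(2 + δ)) = 11.538770.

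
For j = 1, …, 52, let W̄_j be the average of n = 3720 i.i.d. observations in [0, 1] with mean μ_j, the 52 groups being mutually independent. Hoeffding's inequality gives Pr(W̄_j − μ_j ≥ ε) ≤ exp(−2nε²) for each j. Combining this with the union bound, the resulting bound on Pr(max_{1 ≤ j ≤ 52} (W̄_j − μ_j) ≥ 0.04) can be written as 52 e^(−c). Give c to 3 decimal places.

Union bound over the 52 events: Pr(max_{1 ≤ j ≤ 52} (W̄_j − μ_j) ≥ 0.04) ≤ 52·exp(−2nε²) = 52 exp(−2·3720·0.04²).
So c = 2·3720·0.04² = 11.9040.

11.904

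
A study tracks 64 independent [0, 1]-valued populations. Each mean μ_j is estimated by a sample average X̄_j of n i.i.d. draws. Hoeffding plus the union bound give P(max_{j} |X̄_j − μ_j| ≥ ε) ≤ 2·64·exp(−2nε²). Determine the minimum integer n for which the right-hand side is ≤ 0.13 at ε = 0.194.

92

Need 2·64·exp(−2nε²) ≤ 0.13, i.e. exp(−2nε²) ≤ 0.13/128.
So 2nε² ≥ ln(128/0.13) = 6.892251.
Hence n ≥ 6.892251/(2·0.194²) = 91.565.
The smallest integer n is 92.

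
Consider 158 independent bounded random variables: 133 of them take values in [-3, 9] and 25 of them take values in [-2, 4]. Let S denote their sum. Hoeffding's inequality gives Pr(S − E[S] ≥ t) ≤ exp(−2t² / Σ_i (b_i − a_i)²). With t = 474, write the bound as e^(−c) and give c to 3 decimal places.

22.409

Σ(b_i − a_i)² = 133·12² + 25·6² = 20052.
c = 2t² / 20052 = 2·474² / 20052 = 22.4093.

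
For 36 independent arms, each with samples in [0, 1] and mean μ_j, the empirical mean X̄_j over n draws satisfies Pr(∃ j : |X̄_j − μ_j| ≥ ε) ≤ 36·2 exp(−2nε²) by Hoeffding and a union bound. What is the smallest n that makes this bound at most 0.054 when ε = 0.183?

Need 2·36·exp(−2nε²) ≤ 0.054, i.e. exp(−2nε²) ≤ 0.054/72.
So 2nε² ≥ ln(72/0.054) = 7.195437.
Hence n ≥ 7.195437/(2·0.183²) = 107.430.
The smallest integer n is 108.

108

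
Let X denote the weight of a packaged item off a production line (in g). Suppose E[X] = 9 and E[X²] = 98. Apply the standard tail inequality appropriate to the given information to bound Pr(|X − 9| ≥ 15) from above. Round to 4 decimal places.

0.0756

The first two moments determine the variance, so Chebyshev's inequality is the sharpest standard bound available.
Var(X) = E[X²] − (E[X])² = 98 − 81 = 17.
Chebyshev's inequality: Pr(|X − μ| ≥ t) ≤ Var(X)/t² = 17/225 = 0.0756.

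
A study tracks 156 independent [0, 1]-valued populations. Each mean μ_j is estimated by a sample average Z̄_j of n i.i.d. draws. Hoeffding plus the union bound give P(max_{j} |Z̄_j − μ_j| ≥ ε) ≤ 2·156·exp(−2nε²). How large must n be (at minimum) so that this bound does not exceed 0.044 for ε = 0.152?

Need 2·156·exp(−2nε²) ≤ 0.044, i.e. exp(−2nε²) ≤ 0.044/312.
So 2nε² ≥ ln(312/0.044) = 8.866569.
Hence n ≥ 8.866569/(2·0.152²) = 191.884.
The smallest integer n is 192.

192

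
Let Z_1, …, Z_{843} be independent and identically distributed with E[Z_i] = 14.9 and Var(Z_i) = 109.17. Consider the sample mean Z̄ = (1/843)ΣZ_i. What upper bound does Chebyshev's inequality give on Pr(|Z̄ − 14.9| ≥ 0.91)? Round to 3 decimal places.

Var(Z̄) = Var(Z_i)/n = 109.17/843 = 0.1295.
Chebyshev: Pr(|Z̄ − 14.9| ≥ 0.91) ≤ Var(Z̄)/(0.91)² = 109.17/(843·0.91²) = 0.1564.

0.156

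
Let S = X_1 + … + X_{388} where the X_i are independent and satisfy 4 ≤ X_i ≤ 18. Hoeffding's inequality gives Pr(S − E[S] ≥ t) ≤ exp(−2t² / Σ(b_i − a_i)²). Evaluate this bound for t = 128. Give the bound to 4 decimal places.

Σ(b_i − a_i)² = 388·(14)² = 76048.
Exponent = 2·128²/76048 = 0.4309.
Bound = exp(−0.4309) = 0.64993.

0.6499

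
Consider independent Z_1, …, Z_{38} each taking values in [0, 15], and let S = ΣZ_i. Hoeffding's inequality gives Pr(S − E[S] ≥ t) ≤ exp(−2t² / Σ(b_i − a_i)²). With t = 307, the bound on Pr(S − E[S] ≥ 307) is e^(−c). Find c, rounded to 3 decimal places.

Σ(b_i − a_i)² = 38·(15)² = 8550.
c = 2t²/8550 = 2·307²/8550 = 22.0465.

22.047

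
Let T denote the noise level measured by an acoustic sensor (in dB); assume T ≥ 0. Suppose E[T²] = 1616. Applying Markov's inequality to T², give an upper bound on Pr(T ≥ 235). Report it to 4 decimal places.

Since T ≥ 0, the event {T ≥ 235} is the same as {T² ≥ 55225}.
Markov's inequality applied to T² gives Pr(T² ≥ 55225) ≤ E[T²]/55225 = 1616/55225 = 0.0293.

0.0293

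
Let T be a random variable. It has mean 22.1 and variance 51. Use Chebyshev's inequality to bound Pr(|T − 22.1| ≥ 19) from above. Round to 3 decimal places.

0.141

Chebyshev: Pr(|T − μ| ≥ t) ≤ Var(T)/t².
Bound = 51 / 361 = 0.1413.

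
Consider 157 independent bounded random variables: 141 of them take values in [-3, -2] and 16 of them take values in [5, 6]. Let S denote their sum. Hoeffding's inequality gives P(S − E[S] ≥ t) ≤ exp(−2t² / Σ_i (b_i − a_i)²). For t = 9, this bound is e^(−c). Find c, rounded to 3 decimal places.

Σ(b_i − a_i)² = 141·1² + 16·1² = 157.
c = 2t² / 157 = 2·9² / 157 = 1.0318.

1.032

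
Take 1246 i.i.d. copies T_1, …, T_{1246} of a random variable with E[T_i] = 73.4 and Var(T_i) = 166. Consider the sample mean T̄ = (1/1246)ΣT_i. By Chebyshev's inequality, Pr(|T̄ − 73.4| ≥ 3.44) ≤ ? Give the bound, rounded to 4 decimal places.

0.0113

Var(T̄) = Var(T_i)/n = 166/1246 = 0.13323.
Chebyshev: Pr(|T̄ − 73.4| ≥ 3.44) ≤ Var(T̄)/(3.44)² = 166/(1246·3.44²) = 0.0113.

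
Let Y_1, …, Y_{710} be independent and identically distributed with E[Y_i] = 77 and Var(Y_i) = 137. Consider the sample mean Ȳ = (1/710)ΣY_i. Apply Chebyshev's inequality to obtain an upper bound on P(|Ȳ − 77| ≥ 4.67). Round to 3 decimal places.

Var(Ȳ) = Var(Y_i)/n = 137/710 = 0.19296.
Chebyshev: P(|Ȳ − 77| ≥ 4.67) ≤ Var(Ȳ)/(4.67)² = 137/(710·4.67²) = 0.0088.

0.009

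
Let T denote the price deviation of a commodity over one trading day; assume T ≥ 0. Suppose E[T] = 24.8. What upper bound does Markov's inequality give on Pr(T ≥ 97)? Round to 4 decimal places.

Markov's inequality: for a non-negative random variable, Pr(T ≥ a) ≤ E[T]/a.
Here E[T] = 24.8 and a = 97, so the bound is 24.8/97 = 0.2557.

0.2557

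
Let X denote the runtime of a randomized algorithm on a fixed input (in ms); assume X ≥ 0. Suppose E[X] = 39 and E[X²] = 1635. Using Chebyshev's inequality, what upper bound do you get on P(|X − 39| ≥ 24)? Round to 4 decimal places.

0.1979

Var(X) = E[X²] − (E[X])² = 1635 − 1521 = 114.
Chebyshev's inequality: P(|X − μ| ≥ t) ≤ Var(X)/t² = 114/576 = 0.1979.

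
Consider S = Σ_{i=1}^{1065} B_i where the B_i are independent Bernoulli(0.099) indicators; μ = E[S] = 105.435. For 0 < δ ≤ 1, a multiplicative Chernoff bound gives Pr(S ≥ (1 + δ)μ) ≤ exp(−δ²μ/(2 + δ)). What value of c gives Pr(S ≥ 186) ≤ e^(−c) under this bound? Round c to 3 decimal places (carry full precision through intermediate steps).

22.272

Write 186 = (1 + δ)μ, so δ = 186/105.435 − 1 = 0.7641201…
Then the exponent is δ²μ/(2 + δ) = (186 − μ)² / (μ·(2 + δ)) = 22.271584.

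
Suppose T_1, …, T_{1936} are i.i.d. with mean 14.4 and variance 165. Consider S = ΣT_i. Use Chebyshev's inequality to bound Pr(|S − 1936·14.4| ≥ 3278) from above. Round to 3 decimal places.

0.030

Var(S) = n·Var(T_i) = 1936·165 = 319440.
Chebyshev: Pr(|S − 1936·14.4| ≥ 3278) ≤ Var(S)/3278² = 319440/10745284 = 0.0297.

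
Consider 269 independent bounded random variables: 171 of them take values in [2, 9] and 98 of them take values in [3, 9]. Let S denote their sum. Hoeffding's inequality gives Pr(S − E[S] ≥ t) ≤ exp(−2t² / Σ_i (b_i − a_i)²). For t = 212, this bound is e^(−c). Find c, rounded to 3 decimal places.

7.549

Σ(b_i − a_i)² = 171·7² + 98·6² = 11907.
c = 2t² / 11907 = 2·212² / 11907 = 7.5492.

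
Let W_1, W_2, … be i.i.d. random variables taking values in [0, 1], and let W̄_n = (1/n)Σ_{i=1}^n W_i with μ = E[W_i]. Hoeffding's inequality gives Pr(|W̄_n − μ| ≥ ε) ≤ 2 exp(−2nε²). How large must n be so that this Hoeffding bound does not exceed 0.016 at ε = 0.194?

65

Require 2·exp(−2nε²) ≤ 0.016, i.e. 2nε² ≥ ln(2/0.016) = 4.828314.
So n ≥ 4.828314 / (2·0.194²) = 64.145.
The smallest integer n is 65.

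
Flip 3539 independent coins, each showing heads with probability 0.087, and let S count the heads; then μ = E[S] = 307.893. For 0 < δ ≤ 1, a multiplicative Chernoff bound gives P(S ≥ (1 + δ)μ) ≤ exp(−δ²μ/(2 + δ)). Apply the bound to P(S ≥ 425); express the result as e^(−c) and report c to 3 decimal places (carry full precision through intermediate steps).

18.712

Write 425 = (1 + δ)μ, so δ = 425/307.893 − 1 = 0.3803497…
Then the exponent is δ²μ/(2 + δ) = (425 − μ)² / (μ·(2 + δ)) = 18.712212.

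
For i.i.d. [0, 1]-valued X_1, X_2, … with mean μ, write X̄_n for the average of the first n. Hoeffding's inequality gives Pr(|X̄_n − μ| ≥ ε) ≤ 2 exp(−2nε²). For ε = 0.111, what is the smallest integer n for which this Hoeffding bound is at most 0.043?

156

Require 2·exp(−2nε²) ≤ 0.043, i.e. 2nε² ≥ ln(2/0.043) = 3.839702.
So n ≥ 3.839702 / (2·0.111²) = 155.819.
The smallest integer n is 156.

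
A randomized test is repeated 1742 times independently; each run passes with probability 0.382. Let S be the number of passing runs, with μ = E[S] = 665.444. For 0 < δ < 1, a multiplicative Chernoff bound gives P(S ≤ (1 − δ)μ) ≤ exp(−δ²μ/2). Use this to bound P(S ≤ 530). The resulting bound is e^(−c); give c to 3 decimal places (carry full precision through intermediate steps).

13.784

Write 530 = (1 − δ)μ, so δ = 1 − 530/665.444 = 0.2035393…
Then the exponent is δ²μ/2 = (μ − 530)²/(2μ) = 13.784088.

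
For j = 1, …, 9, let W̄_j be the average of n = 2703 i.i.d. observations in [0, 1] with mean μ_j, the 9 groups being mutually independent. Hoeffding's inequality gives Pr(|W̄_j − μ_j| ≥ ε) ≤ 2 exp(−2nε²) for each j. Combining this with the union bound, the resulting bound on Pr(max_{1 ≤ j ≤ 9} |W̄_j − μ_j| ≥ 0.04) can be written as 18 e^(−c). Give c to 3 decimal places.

Union bound over the 9 events: Pr(max_{1 ≤ j ≤ 9} |W̄_j − μ_j| ≥ 0.04) ≤ 9·2·exp(−2nε²) = 18 exp(−2·2703·0.04²).
So c = 2·2703·0.04² = 8.6496.

8.650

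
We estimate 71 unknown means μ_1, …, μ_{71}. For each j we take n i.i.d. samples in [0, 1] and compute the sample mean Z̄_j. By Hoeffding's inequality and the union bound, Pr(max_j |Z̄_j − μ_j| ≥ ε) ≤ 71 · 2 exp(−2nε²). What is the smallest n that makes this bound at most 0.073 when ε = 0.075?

Need 2·71·exp(−2nε²) ≤ 0.073, i.e. exp(−2nε²) ≤ 0.073/142.
So 2nε² ≥ ln(142/0.073) = 7.573123.
Hence n ≥ 7.573123/(2·0.075²) = 673.166.
The smallest integer n is 674.

674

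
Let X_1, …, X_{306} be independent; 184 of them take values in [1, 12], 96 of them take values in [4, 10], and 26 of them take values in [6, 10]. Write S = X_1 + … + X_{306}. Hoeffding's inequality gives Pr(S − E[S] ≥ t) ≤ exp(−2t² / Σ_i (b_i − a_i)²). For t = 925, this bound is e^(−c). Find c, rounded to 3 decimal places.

65.475

Σ(b_i − a_i)² = 184·11² + 96·6² + 26·4² = 26136.
c = 2t² / 26136 = 2·925² / 26136 = 65.4748.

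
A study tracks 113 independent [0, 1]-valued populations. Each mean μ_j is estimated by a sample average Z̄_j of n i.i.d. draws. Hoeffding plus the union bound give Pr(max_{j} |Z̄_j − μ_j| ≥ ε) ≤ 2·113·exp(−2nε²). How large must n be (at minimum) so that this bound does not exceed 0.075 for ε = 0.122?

Need 2·113·exp(−2nε²) ≤ 0.075, i.e. exp(−2nε²) ≤ 0.075/226.
So 2nε² ≥ ln(226/0.075) = 8.010802.
Hence n ≥ 8.010802/(2·0.122²) = 269.108.
The smallest integer n is 270.

270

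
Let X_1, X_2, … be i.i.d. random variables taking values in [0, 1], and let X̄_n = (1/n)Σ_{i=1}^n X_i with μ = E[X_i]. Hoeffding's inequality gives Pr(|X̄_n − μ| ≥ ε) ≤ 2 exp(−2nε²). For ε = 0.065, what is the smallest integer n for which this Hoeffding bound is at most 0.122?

331

Require 2·exp(−2nε²) ≤ 0.122, i.e. 2nε² ≥ ln(2/0.122) = 2.796881.
So n ≥ 2.796881 / (2·0.065²) = 330.992.
The smallest integer n is 331.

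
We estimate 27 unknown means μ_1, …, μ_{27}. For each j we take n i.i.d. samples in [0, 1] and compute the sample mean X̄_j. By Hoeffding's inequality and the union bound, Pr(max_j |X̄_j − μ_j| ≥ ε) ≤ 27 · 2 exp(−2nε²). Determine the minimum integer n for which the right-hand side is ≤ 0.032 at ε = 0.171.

Need 2·27·exp(−2nε²) ≤ 0.032, i.e. exp(−2nε²) ≤ 0.032/54.
So 2nε² ≥ ln(54/0.032) = 7.431003.
Hence n ≥ 7.431003/(2·0.171²) = 127.065.
The smallest integer n is 128.

128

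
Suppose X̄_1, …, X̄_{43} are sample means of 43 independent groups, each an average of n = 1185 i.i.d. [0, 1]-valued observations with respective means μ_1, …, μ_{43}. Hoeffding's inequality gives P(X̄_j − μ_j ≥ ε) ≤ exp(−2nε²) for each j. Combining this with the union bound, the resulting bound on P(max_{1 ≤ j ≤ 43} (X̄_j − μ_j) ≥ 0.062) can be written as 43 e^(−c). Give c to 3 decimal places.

9.110

Union bound over the 43 events: P(max_{1 ≤ j ≤ 43} (X̄_j − μ_j) ≥ 0.062) ≤ 43·exp(−2nε²) = 43 exp(−2·1185·0.062²).
So c = 2·1185·0.062² = 9.1103.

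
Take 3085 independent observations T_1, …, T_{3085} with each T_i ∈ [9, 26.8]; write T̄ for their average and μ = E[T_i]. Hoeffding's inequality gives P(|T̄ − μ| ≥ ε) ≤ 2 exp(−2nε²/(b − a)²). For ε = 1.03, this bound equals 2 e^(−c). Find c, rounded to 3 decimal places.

20.659

c = 2nε²/(b − a)² = 2·3085·1.03² / 17.8² = 20.6595.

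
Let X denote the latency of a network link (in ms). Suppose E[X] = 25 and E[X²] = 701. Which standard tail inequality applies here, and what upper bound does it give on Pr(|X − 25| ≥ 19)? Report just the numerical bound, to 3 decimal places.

The first two moments determine the variance, so Chebyshev's inequality is the sharpest standard bound available.
Var(X) = E[X²] − (E[X])² = 701 − 625 = 76.
Chebyshev's inequality: Pr(|X − μ| ≥ t) ≤ Var(X)/t² = 76/361 = 0.2105.

0.211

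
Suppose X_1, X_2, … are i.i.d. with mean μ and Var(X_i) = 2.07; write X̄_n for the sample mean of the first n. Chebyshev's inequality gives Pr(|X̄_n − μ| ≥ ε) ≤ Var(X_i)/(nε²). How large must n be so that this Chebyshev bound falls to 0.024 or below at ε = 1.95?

Require 2.07/(n·1.95²) ≤ 0.024, i.e. n ≥ 2.07/(0.024·1.95²) = 22.682.
The smallest integer n is 23.

23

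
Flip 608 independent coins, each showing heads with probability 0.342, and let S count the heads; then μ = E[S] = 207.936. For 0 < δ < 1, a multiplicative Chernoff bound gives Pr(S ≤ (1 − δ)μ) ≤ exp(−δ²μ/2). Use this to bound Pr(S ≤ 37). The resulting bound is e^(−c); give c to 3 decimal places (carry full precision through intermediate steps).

70.260

Write 37 = (1 − δ)μ, so δ = 1 − 37/207.936 = 0.8220606…
Then the exponent is δ²μ/2 = (μ − 37)²/(2μ) = 70.259878.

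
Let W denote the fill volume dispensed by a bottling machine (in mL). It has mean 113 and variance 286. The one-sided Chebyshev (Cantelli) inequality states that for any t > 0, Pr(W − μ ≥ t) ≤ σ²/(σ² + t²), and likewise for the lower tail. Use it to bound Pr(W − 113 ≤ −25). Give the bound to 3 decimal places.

Here σ² = 286 and t = 25, so σ² + t² = 911.
Cantelli's bound: 286/911 = 0.3139.

0.314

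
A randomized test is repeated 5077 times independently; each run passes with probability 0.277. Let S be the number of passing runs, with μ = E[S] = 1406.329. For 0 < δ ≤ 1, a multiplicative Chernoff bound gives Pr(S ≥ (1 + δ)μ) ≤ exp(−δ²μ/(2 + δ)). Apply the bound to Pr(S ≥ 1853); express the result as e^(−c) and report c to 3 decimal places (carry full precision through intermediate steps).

Write 1853 = (1 + δ)μ, so δ = 1853/1406.329 − 1 = 0.3176149…
Then the exponent is δ²μ/(2 + δ) = (1853 − μ)² / (μ·(2 + δ)) = 61.213514.

61.214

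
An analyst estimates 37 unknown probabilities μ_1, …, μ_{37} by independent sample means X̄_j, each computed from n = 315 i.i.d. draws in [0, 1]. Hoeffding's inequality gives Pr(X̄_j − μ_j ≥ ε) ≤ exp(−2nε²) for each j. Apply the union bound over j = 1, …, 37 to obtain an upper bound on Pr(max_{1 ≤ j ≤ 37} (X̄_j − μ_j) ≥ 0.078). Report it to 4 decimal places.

0.8009

Per-experiment Hoeffding bound: exp(−2·315·0.078²) = exp(−3.83292) = 0.021646.
Union bound over 37 events: 37·0.021646 = 0.80091.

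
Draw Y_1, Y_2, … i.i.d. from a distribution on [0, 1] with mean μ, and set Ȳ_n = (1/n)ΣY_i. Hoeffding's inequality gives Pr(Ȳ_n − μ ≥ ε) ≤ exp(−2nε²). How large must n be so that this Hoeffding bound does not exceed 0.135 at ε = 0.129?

Require exp(−2nε²) ≤ 0.135, i.e. 2nε² ≥ ln(1/0.135) = 2.002481.
So n ≥ 2.002481 / (2·0.129²) = 60.167.
The smallest integer n is 61.

61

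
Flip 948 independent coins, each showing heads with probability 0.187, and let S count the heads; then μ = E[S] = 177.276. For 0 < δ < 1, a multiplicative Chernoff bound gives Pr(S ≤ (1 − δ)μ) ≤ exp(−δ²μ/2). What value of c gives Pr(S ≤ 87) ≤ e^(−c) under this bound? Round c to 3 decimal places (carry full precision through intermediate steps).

Write 87 = (1 − δ)μ, so δ = 1 − 87/177.276 = 0.5092398…
Then the exponent is δ²μ/2 = (μ − 87)²/(2μ) = 22.986067.

22.986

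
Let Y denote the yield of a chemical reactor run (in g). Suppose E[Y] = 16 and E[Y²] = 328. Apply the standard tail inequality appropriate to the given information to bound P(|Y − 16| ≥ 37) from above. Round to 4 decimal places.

The first two moments determine the variance, so Chebyshev's inequality is the sharpest standard bound available.
Var(Y) = E[Y²] − (E[Y])² = 328 − 256 = 72.
Chebyshev's inequality: P(|Y − μ| ≥ t) ≤ Var(Y)/t² = 72/1369 = 0.0526.

0.0526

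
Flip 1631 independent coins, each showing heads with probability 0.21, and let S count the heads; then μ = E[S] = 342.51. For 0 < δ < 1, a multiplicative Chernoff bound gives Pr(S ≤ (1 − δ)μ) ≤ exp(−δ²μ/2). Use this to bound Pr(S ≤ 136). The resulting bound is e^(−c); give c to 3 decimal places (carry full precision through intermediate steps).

62.256

Write 136 = (1 − δ)μ, so δ = 1 − 136/342.51 = 0.6029313…
Then the exponent is δ²μ/2 = (μ − 136)²/(2μ) = 62.255672.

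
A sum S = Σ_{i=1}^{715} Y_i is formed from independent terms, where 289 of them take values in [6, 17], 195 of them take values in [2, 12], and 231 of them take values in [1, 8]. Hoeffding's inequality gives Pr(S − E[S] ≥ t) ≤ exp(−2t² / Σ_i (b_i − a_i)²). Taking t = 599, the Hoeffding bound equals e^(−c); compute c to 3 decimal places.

10.908

Σ(b_i − a_i)² = 289·11² + 195·10² + 231·7² = 65788.
c = 2t² / 65788 = 2·599² / 65788 = 10.9078.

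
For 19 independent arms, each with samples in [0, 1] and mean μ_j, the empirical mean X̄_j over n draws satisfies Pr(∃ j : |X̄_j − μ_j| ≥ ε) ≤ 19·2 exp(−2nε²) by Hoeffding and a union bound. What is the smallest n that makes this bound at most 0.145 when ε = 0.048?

Need 2·19·exp(−2nε²) ≤ 0.145, i.e. exp(−2nε²) ≤ 0.145/38.
So 2nε² ≥ ln(38/0.145) = 5.568608.
Hence n ≥ 5.568608/(2·0.048²) = 1208.465.
The smallest integer n is 1209.

1209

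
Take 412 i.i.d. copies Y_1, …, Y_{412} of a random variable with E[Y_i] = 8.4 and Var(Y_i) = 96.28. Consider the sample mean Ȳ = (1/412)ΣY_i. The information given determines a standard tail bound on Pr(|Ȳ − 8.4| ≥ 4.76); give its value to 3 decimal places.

With mean and variance of each term known, Chebyshev's inequality bounds the deviation of the sum (or sample mean).
Var(Ȳ) = Var(Y_i)/n = 96.28/412 = 0.23369.
Chebyshev: Pr(|Ȳ − 8.4| ≥ 4.76) ≤ Var(Ȳ)/(4.76)² = 96.28/(412·4.76²) = 0.0103.

0.010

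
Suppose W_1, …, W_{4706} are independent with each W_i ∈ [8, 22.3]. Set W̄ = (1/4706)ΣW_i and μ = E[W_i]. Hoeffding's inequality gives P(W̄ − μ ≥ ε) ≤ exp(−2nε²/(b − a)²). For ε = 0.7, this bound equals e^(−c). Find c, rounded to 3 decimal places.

22.553

c = 2nε²/(b − a)² = 2·4706·0.7² / 14.3² = 22.5531.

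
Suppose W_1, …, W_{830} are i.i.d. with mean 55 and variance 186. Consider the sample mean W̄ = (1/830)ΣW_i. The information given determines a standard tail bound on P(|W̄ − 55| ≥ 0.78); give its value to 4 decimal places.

0.3683

With mean and variance of each term known, Chebyshev's inequality bounds the deviation of the sum (or sample mean).
Var(W̄) = Var(W_i)/n = 186/830 = 0.2241.
Chebyshev: P(|W̄ − 55| ≥ 0.78) ≤ Var(W̄)/(0.78)² = 186/(830·0.78²) = 0.3683.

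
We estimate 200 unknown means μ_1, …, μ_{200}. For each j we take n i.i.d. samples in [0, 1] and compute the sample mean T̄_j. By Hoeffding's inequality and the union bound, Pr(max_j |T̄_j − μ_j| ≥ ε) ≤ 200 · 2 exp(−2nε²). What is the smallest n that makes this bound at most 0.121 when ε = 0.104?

Need 2·200·exp(−2nε²) ≤ 0.121, i.e. exp(−2nε²) ≤ 0.121/400.
So 2nε² ≥ ln(400/0.121) = 8.103429.
Hence n ≥ 8.103429/(2·0.104²) = 374.604.
The smallest integer n is 375.

375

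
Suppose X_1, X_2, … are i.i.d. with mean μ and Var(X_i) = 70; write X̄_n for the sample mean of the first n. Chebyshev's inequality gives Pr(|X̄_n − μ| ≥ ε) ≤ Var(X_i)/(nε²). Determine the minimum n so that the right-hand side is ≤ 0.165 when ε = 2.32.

Require 70/(n·2.32²) ≤ 0.165, i.e. n ≥ 70/(0.165·2.32²) = 78.820.
The smallest integer n is 79.

79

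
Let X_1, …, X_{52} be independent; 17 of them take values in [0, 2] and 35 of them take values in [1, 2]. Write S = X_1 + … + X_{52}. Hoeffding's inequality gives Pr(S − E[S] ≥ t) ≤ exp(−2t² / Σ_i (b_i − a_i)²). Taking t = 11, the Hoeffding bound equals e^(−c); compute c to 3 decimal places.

2.350

Σ(b_i − a_i)² = 17·2² + 35·1² = 103.
c = 2t² / 103 = 2·11² / 103 = 2.3495.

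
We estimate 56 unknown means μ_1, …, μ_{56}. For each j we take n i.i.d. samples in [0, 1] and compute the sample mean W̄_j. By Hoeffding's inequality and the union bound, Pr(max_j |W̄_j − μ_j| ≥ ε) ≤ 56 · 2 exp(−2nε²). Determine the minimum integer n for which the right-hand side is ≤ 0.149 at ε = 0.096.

360

Need 2·56·exp(−2nε²) ≤ 0.149, i.e. exp(−2nε²) ≤ 0.149/112.
So 2nε² ≥ ln(112/0.149) = 6.622308.
Hence n ≥ 6.622308/(2·0.096²) = 359.283.
The smallest integer n is 360.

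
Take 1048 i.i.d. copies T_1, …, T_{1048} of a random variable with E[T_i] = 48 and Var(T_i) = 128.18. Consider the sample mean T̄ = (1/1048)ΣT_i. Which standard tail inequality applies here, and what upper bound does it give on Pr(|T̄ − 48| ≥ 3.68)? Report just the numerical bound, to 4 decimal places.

0.0090

With mean and variance of each term known, Chebyshev's inequality bounds the deviation of the sum (or sample mean).
Var(T̄) = Var(T_i)/n = 128.18/1048 = 0.12231.
Chebyshev: Pr(|T̄ − 48| ≥ 3.68) ≤ Var(T̄)/(3.68)² = 128.18/(1048·3.68²) = 0.0090.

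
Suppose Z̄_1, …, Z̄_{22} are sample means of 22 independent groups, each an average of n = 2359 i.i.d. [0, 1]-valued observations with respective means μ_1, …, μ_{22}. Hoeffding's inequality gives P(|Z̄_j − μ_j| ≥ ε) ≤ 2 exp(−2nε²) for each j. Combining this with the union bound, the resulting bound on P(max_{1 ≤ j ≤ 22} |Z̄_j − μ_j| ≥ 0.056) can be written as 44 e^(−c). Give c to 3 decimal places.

14.796

Union bound over the 22 events: P(max_{1 ≤ j ≤ 22} |Z̄_j − μ_j| ≥ 0.056) ≤ 22·2·exp(−2nε²) = 44 exp(−2·2359·0.056²).
So c = 2·2359·0.056² = 14.7956.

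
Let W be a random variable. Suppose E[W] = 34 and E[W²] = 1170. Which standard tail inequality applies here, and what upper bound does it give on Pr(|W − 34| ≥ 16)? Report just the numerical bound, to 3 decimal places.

The first two moments determine the variance, so Chebyshev's inequality is the sharpest standard bound available.
Var(W) = E[W²] − (E[W])² = 1170 − 1156 = 14.
Chebyshev's inequality: Pr(|W − μ| ≥ t) ≤ Var(W)/t² = 14/256 = 0.0547.

0.055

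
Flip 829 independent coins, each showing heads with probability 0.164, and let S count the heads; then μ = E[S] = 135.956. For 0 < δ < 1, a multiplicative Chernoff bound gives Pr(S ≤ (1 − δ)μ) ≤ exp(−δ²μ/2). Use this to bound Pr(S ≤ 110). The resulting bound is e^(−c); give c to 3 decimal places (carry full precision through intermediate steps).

2.478

Write 110 = (1 − δ)μ, so δ = 1 − 110/135.956 = 0.1909147…
Then the exponent is δ²μ/2 = (μ − 110)²/(2μ) = 2.477691.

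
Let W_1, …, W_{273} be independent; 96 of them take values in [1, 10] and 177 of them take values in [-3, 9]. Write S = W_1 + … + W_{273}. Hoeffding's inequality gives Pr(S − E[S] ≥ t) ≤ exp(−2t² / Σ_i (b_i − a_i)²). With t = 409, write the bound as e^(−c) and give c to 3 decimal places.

Σ(b_i − a_i)² = 96·9² + 177·12² = 33264.
c = 2t² / 33264 = 2·409² / 33264 = 10.0578.

10.058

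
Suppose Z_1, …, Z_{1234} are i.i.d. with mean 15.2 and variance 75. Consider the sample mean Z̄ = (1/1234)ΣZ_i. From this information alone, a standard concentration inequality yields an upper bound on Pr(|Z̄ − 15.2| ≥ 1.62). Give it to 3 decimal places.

0.023

With mean and variance of each term known, Chebyshev's inequality bounds the deviation of the sum (or sample mean).
Var(Z̄) = Var(Z_i)/n = 75/1234 = 0.060778.
Chebyshev: Pr(|Z̄ − 15.2| ≥ 1.62) ≤ Var(Z̄)/(1.62)² = 75/(1234·1.62²) = 0.0232.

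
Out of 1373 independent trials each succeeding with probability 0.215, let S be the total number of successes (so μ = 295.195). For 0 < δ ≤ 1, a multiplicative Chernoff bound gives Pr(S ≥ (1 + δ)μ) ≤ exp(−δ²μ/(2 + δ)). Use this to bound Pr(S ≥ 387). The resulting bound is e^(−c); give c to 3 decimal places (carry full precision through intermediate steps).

Write 387 = (1 + δ)μ, so δ = 387/295.195 − 1 = 0.3109978…
Then the exponent is δ²μ/(2 + δ) = (387 − μ)² / (μ·(2 + δ)) = 12.354471.

12.354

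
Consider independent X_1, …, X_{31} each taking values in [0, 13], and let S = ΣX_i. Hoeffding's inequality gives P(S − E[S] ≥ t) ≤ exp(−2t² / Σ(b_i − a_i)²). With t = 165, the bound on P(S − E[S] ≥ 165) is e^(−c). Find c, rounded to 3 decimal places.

10.393

Σ(b_i − a_i)² = 31·(13)² = 5239.
c = 2t²/5239 = 2·165²/5239 = 10.3932.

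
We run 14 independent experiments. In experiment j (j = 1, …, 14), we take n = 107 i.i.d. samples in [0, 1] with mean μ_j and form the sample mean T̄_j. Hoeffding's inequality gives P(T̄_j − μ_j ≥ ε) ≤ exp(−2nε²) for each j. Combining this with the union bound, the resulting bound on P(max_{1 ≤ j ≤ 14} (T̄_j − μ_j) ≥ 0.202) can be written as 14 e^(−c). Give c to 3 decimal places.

8.732

Union bound over the 14 events: P(max_{1 ≤ j ≤ 14} (T̄_j − μ_j) ≥ 0.202) ≤ 14·exp(−2nε²) = 14 exp(−2·107·0.202²).
So c = 2·107·0.202² = 8.7321.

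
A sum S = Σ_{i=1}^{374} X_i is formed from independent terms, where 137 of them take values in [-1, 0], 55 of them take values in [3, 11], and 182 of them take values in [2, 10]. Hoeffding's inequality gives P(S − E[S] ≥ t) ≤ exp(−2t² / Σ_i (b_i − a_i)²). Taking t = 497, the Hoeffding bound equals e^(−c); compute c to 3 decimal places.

Σ(b_i − a_i)² = 137·1² + 55·8² + 182·8² = 15305.
c = 2t² / 15305 = 2·497² / 15305 = 32.2782.

32.278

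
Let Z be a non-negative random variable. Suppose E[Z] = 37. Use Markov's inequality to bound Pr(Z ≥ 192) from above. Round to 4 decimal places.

0.1927

Markov's inequality: for a non-negative random variable, Pr(Z ≥ a) ≤ E[Z]/a.
Here E[Z] = 37 and a = 192, so the bound is 37/192 = 0.1927.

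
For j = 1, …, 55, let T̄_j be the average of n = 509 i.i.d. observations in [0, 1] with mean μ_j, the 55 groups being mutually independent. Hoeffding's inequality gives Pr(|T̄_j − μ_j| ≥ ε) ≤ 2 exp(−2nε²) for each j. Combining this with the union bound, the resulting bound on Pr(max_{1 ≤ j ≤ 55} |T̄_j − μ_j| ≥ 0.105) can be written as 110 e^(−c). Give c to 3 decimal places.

11.223

Union bound over the 55 events: Pr(max_{1 ≤ j ≤ 55} |T̄_j − μ_j| ≥ 0.105) ≤ 55·2·exp(−2nε²) = 110 exp(−2·509·0.105²).
So c = 2·509·0.105² = 11.2234.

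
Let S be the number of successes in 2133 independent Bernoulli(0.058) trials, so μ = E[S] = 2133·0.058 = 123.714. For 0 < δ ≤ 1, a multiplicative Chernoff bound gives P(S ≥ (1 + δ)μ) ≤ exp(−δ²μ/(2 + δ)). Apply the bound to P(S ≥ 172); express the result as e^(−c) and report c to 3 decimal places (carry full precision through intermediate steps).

7.884

Write 172 = (1 + δ)μ, so δ = 172/123.714 − 1 = 0.3903034…
Then the exponent is δ²μ/(2 + δ) = (172 − μ)² / (μ·(2 + δ)) = 7.884435.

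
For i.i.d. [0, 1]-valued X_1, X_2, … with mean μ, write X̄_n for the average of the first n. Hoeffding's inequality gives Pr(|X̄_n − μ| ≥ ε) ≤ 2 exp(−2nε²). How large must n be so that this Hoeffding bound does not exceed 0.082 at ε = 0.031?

Require 2·exp(−2nε²) ≤ 0.082, i.e. 2nε² ≥ ln(2/0.082) = 3.194183.
So n ≥ 3.194183 / (2·0.031²) = 1661.906.
The smallest integer n is 1662.

1662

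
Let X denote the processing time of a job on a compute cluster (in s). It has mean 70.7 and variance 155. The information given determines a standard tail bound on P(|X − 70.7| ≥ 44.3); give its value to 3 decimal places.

Mean and variance are known, so Chebyshev's inequality applies.
Chebyshev: P(|X − μ| ≥ t) ≤ Var(X)/t².
Bound = 155 / 1962.49 = 0.0790.

0.079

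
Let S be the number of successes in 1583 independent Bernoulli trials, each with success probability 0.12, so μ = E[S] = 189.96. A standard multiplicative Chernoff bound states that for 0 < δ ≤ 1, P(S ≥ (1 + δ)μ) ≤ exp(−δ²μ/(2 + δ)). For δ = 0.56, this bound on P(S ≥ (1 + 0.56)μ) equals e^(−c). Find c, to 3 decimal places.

c = δ²μ/(2 + δ) = 0.56²·189.96/(2 + 0.56) = 23.2701.

23.270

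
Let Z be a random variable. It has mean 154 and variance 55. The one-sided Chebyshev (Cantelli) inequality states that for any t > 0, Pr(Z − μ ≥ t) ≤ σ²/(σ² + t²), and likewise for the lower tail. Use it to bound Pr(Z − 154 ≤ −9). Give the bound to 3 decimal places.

0.404

Here σ² = 55 and t = 9, so σ² + t² = 136.
Cantelli's bound: 55/136 = 0.4044.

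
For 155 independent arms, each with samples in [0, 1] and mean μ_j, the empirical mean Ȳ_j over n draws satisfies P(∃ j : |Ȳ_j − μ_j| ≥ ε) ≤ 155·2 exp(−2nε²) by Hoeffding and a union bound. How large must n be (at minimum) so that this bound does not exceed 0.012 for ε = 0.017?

17577

Need 2·155·exp(−2nε²) ≤ 0.012, i.e. exp(−2nε²) ≤ 0.012/310.
So 2nε² ≥ ln(310/0.012) = 10.159421.
Hence n ≥ 10.159421/(2·0.017²) = 17576.853.
The smallest integer n is 17577.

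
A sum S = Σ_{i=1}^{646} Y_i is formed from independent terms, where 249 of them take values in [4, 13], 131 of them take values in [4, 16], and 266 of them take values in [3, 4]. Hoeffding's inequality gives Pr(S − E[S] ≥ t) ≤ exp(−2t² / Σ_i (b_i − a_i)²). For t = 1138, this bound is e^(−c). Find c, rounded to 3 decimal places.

65.907

Σ(b_i − a_i)² = 249·9² + 131·12² + 266·1² = 39299.
c = 2t² / 39299 = 2·1138² / 39299 = 65.9072.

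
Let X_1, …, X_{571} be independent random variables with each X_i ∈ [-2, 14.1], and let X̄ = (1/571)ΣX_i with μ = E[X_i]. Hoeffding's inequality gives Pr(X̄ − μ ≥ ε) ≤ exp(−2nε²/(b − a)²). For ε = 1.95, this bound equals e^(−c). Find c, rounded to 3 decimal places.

16.753

c = 2nε²/(b − a)² = 2·571·1.95² / 16.1² = 16.7527.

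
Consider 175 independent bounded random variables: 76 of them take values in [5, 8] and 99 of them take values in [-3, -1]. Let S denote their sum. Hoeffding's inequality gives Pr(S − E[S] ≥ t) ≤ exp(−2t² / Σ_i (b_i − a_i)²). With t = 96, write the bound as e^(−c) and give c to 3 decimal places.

Σ(b_i − a_i)² = 76·3² + 99·2² = 1080.
c = 2t² / 1080 = 2·96² / 1080 = 17.0667.

17.067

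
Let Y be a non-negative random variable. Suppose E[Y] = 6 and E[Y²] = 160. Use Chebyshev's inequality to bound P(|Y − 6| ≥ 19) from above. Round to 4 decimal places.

Var(Y) = E[Y²] − (E[Y])² = 160 − 36 = 124.
Chebyshev's inequality: P(|Y − μ| ≥ t) ≤ Var(Y)/t² = 124/361 = 0.3435.

0.3435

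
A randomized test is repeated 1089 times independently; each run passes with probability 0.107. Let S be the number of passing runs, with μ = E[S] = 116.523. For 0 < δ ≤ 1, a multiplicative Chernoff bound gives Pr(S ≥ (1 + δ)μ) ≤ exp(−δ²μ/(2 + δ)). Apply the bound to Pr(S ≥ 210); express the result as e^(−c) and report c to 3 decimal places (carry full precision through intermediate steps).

26.761

Write 210 = (1 + δ)μ, so δ = 210/116.523 − 1 = 0.8022193…
Then the exponent is δ²μ/(2 + δ) = (210 − μ)² / (μ·(2 + δ)) = 26.760594.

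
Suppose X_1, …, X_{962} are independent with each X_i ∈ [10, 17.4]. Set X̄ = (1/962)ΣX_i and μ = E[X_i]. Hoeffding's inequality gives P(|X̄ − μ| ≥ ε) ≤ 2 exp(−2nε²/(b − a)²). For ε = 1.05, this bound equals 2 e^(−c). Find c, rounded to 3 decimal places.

38.736

c = 2nε²/(b − a)² = 2·962·1.05² / 7.4² = 38.7365.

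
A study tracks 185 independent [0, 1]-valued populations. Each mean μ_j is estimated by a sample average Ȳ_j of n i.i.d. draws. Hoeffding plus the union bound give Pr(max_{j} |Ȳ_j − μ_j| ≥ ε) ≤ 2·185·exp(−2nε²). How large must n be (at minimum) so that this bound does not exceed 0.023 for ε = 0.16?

190

Need 2·185·exp(−2nε²) ≤ 0.023, i.e. exp(−2nε²) ≤ 0.023/370.
So 2nε² ≥ ln(370/0.023) = 9.685764.
Hence n ≥ 9.685764/(2·0.16²) = 189.175.
The smallest integer n is 190.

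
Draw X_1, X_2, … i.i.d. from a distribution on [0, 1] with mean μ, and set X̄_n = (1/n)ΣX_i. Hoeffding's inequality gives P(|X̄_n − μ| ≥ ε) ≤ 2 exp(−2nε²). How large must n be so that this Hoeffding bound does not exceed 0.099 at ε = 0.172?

51

Require 2·exp(−2nε²) ≤ 0.099, i.e. 2nε² ≥ ln(2/0.099) = 3.005783.
So n ≥ 3.005783 / (2·0.172²) = 50.801.
The smallest integer n is 51.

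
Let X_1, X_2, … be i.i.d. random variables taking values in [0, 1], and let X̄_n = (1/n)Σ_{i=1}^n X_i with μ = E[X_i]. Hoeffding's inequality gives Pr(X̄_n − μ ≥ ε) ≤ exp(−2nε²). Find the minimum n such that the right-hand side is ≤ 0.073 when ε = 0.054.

449

Require exp(−2nε²) ≤ 0.073, i.e. 2nε² ≥ ln(1/0.073) = 2.617296.
So n ≥ 2.617296 / (2·0.054²) = 448.782.
The smallest integer n is 449.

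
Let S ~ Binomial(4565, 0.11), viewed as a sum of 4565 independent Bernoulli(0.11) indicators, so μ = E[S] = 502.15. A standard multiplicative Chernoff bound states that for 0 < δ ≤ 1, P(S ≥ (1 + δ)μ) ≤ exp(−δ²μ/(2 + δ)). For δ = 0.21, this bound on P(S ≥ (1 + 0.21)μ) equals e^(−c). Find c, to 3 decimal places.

c = δ²μ/(2 + δ) = 0.21²·502.15/(2 + 0.21) = 10.0203.

10.020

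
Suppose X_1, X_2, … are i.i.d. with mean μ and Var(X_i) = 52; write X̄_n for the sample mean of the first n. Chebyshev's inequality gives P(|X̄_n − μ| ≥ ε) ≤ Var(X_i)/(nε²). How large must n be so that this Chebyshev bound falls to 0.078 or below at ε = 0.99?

Require 52/(n·0.99²) ≤ 0.078, i.e. n ≥ 52/(0.078·0.99²) = 680.203.
The smallest integer n is 681.

681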